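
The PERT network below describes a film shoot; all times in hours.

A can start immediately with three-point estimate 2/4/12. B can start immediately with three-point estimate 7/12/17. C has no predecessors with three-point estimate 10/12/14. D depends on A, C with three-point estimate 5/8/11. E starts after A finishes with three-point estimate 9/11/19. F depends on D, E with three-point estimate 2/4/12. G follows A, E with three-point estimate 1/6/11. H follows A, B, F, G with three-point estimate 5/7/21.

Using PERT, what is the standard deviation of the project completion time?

te_A = (2 + 4·4 + 12)/6 = 30/6 = 5; σ²_A = ((12−2)/6)² = 2.778
te_B = (7 + 4·12 + 17)/6 = 72/6 = 12; σ²_B = ((17−7)/6)² = 2.778
te_C = (10 + 4·12 + 14)/6 = 72/6 = 12; σ²_C = ((14−10)/6)² = 0.444
te_D = (5 + 4·8 + 11)/6 = 48/6 = 8; σ²_D = ((11−5)/6)² = 1.000
te_E = (9 + 4·11 + 19)/6 = 72/6 = 12; σ²_E = ((19−9)/6)² = 2.778
te_F = (2 + 4·4 + 12)/6 = 30/6 = 5; σ²_F = ((12−2)/6)² = 2.778
te_G = (1 + 4·6 + 11)/6 = 36/6 = 6; σ²_G = ((11−1)/6)² = 2.778
te_H = (5 + 4·7 + 21)/6 = 54/6 = 9; σ²_H = ((21−5)/6)² = 7.111

Forward pass:
ES_A = 0; EF_A = 5
ES_B = 0; EF_B = 12
ES_C = 0; EF_C = 12
ES_D = max(EF_A=5, EF_C=12) = 12; EF_D = 12+8 = 20
ES_E = 5; EF_E = 5+12 = 17
ES_F = max(EF_D=20, EF_E=17) = 20; EF_F = 20+5 = 25
ES_G = max(EF_A=5, EF_E=17) = 17; EF_G = 17+6 = 23
ES_H = max(EF_A=5, EF_B=12, EF_F=25, EF_G=23) = 25; EF_H = 25+9 = 34
Expected project duration μ = 34 hours. Critical path: C → D → F → H.

Variance along critical path = 0.444 + 1.000 + 2.778 + 7.111 = 11.333
σ = √11.333 = 3.367 hours

3.37 hours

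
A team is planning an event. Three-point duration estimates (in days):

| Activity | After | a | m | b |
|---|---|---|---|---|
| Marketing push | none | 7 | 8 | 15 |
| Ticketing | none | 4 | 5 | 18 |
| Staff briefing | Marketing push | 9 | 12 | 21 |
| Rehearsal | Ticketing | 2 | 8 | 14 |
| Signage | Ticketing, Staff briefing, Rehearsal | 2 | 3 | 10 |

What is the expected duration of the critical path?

26 days

te_Marketing push = (7 + 4·8 + 15)/6 = 54/6 = 9
te_Ticketing = (4 + 4·5 + 18)/6 = 42/6 = 7
te_Staff briefing = (9 + 4·12 + 21)/6 = 78/6 = 13
te_Rehearsal = (2 + 4·8 + 14)/6 = 48/6 = 8
te_Signage = (2 + 4·3 + 10)/6 = 24/6 = 4

Forward pass:
ES_Marketing push = 0; EF_Marketing push = 9
ES_Ticketing = 0; EF_Ticketing = 7
ES_Staff briefing = 9; EF_Staff briefing = 9+13 = 22
ES_Rehearsal = 7; EF_Rehearsal = 7+8 = 15
ES_Signage = max(EF_Ticketing=7, EF_Staff briefing=22, EF_Rehearsal=15) = 22; EF_Signage = 22+4 = 26
Expected project duration μ = 26 days. Critical path: Marketing push → Staff briefing → Signage.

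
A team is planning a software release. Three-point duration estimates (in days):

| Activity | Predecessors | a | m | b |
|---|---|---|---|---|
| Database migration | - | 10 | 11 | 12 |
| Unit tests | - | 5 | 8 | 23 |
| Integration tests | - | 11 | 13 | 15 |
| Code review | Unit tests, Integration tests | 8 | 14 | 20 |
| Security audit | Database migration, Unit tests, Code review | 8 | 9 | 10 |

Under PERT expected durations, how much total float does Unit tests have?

3 days

te_Database migration = (10 + 4·11 + 12)/6 = 66/6 = 11
te_Unit tests = (5 + 4·8 + 23)/6 = 60/6 = 10
te_Integration tests = (11 + 4·13 + 15)/6 = 78/6 = 13
te_Code review = (8 + 4·14 + 20)/6 = 84/6 = 14
te_Security audit = (8 + 4·9 + 10)/6 = 54/6 = 9

Forward pass:
ES_Database migration = 0; EF_Database migration = 11
ES_Unit tests = 0; EF_Unit tests = 10
ES_Integration tests = 0; EF_Integration tests = 13
ES_Code review = max(EF_Unit tests=10, EF_Integration tests=13) = 13; EF_Code review = 13+14 = 27
ES_Security audit = max(EF_Database migration=11, EF_Unit tests=10, EF_Code review=27) = 27; EF_Security audit = 27+9 = 36
Expected project duration μ = 36 days. Critical path: Integration tests → Code review → Security audit.

Backward pass:
LF_Security audit = 36; LS_Security audit = 36−9 = 27
LF_Code review = LS_Security audit = 27; LS_Code review = 27−14 = 13
LF_Integration tests = LS_Code review = 13; LS_Integration tests = 13−13 = 0
LF_Unit tests = min(LS_Code review=13, LS_Security audit=27) = 13; LS_Unit tests = 13−10 = 3
LF_Database migration = LS_Security audit = 27; LS_Database migration = 27−11 = 16
Slack_Unit tests = LS_Unit tests − ES_Unit tests = 3 − 0 = 3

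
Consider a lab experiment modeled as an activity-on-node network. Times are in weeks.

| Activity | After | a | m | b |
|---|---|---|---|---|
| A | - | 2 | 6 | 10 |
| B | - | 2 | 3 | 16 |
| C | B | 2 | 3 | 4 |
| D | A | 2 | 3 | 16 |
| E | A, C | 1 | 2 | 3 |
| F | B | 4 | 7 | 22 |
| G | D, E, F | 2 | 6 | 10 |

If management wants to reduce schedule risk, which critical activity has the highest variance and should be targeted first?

te_A = (2 + 4·6 + 10)/6 = 36/6 = 6; σ²_A = ((10−2)/6)² = 1.778
te_B = (2 + 4·3 + 16)/6 = 30/6 = 5; σ²_B = ((16−2)/6)² = 5.444
te_C = (2 + 4·3 + 4)/6 = 18/6 = 3; σ²_C = ((4−2)/6)² = 0.111
te_D = (2 + 4·3 + 16)/6 = 30/6 = 5; σ²_D = ((16−2)/6)² = 5.444
te_E = (1 + 4·2 + 3)/6 = 12/6 = 2; σ²_E = ((3−1)/6)² = 0.111
te_F = (4 + 4·7 + 22)/6 = 54/6 = 9; σ²_F = ((22−4)/6)² = 9.000
te_G = (2 + 4·6 + 10)/6 = 36/6 = 6; σ²_G = ((10−2)/6)² = 1.778

Forward pass:
ES_A = 0; EF_A = 6
ES_B = 0; EF_B = 5
ES_C = 5; EF_C = 5+3 = 8
ES_D = 6; EF_D = 6+5 = 11
ES_E = max(EF_A=6, EF_C=8) = 8; EF_E = 8+2 = 10
ES_F = 5; EF_F = 5+9 = 14
ES_G = max(EF_D=11, EF_E=10, EF_F=14) = 14; EF_G = 14+6 = 20
Expected project duration μ = 20 weeks. Critical path: B → F → G.

Variances on critical path: σ²_B=5.444, σ²_F=9.000, σ²_G=1.778.
Largest is σ²_F = 9.000.

F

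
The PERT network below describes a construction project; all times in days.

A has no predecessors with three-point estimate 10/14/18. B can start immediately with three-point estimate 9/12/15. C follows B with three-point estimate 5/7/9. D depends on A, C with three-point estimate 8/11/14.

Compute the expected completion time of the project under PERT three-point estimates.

te_A = (10 + 4·14 + 18)/6 = 84/6 = 14
te_B = (9 + 4·12 + 15)/6 = 72/6 = 12
te_C = (5 + 4·7 + 9)/6 = 42/6 = 7
te_D = (8 + 4·11 + 14)/6 = 66/6 = 11

Forward pass:
ES_A = 0; EF_A = 14
ES_B = 0; EF_B = 12
ES_C = 12; EF_C = 12+7 = 19
ES_D = max(EF_A=14, EF_C=19) = 19; EF_D = 19+11 = 30
Expected project duration μ = 30 days. Critical path: B → C → D.

30 days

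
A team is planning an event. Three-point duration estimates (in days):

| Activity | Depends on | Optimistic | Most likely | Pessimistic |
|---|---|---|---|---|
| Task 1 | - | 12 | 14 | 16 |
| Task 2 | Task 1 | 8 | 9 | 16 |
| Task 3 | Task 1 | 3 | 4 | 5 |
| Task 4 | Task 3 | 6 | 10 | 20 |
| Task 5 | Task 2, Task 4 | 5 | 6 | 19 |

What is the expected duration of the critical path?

37 days

te_Task 1 = (12 + 4·14 + 16)/6 = 84/6 = 14
te_Task 2 = (8 + 4·9 + 16)/6 = 60/6 = 10
te_Task 3 = (3 + 4·4 + 5)/6 = 24/6 = 4
te_Task 4 = (6 + 4·10 + 20)/6 = 66/6 = 11
te_Task 5 = (5 + 4·6 + 19)/6 = 48/6 = 8

Forward pass:
ES_Task 1 = 0; EF_Task 1 = 14
ES_Task 2 = 14; EF_Task 2 = 14+10 = 24
ES_Task 3 = 14; EF_Task 3 = 14+4 = 18
ES_Task 4 = 18; EF_Task 4 = 18+11 = 29
ES_Task 5 = max(EF_Task 2=24, EF_Task 4=29) = 29; EF_Task 5 = 29+8 = 37
Expected project duration μ = 37 days. Critical path: Task 1 → Task 3 → Task 4 → Task 5.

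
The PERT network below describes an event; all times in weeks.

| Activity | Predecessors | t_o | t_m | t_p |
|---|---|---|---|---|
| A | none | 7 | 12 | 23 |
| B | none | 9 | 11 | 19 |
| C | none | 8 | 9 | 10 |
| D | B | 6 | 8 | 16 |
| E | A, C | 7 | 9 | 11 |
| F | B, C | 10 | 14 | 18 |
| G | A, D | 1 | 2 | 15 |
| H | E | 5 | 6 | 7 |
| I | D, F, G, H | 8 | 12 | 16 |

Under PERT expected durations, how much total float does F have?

2 weeks

te_A = (7 + 4·12 + 23)/6 = 78/6 = 13
te_B = (9 + 4·11 + 19)/6 = 72/6 = 12
te_C = (8 + 4·9 + 10)/6 = 54/6 = 9
te_D = (6 + 4·8 + 16)/6 = 54/6 = 9
te_E = (7 + 4·9 + 11)/6 = 54/6 = 9
te_F = (10 + 4·14 + 18)/6 = 84/6 = 14
te_G = (1 + 4·2 + 15)/6 = 24/6 = 4
te_H = (5 + 4·6 + 7)/6 = 36/6 = 6
te_I = (8 + 4·12 + 16)/6 = 72/6 = 12

Forward pass:
ES_A = 0; EF_A = 13
ES_B = 0; EF_B = 12
ES_C = 0; EF_C = 9
ES_D = 12; EF_D = 12+9 = 21
ES_E = max(EF_A=13, EF_C=9) = 13; EF_E = 13+9 = 22
ES_F = max(EF_B=12, EF_C=9) = 12; EF_F = 12+14 = 26
ES_G = max(EF_A=13, EF_D=21) = 21; EF_G = 21+4 = 25
ES_H = 22; EF_H = 22+6 = 28
ES_I = max(EF_D=21, EF_F=26, EF_G=25, EF_H=28) = 28; EF_I = 28+12 = 40
Expected project duration μ = 40 weeks. Critical path: A → E → H → I.

Backward pass:
LF_I = 40; LS_I = 40−12 = 28
LF_H = LS_I = 28; LS_H = 28−6 = 22
LF_G = LS_I = 28; LS_G = 28−4 = 24
LF_F = LS_I = 28; LS_F = 28−14 = 14
LF_E = LS_H = 22; LS_E = 22−9 = 13
LF_D = min(LS_G=24, LS_I=28) = 24; LS_D = 24−9 = 15
LF_C = min(LS_E=13, LS_F=14) = 13; LS_C = 13−9 = 4
LF_B = min(LS_D=15, LS_F=14) = 14; LS_B = 14−12 = 2
LF_A = min(LS_E=13, LS_G=24) = 13; LS_A = 13−13 = 0
Slack_F = LS_F − ES_F = 14 − 12 = 2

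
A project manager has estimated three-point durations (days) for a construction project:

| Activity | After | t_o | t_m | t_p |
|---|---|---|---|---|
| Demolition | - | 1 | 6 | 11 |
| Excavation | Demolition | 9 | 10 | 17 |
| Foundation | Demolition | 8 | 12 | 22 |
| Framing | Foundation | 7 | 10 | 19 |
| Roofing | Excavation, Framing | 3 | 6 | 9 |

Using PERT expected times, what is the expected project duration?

36 days

te_Demolition = (1 + 4·6 + 11)/6 = 36/6 = 6
te_Excavation = (9 + 4·10 + 17)/6 = 66/6 = 11
te_Foundation = (8 + 4·12 + 22)/6 = 78/6 = 13
te_Framing = (7 + 4·10 + 19)/6 = 66/6 = 11
te_Roofing = (3 + 4·6 + 9)/6 = 36/6 = 6

Forward pass:
ES_Demolition = 0; EF_Demolition = 6
ES_Excavation = 6; EF_Excavation = 6+11 = 17
ES_Foundation = 6; EF_Foundation = 6+13 = 19
ES_Framing = 19; EF_Framing = 19+11 = 30
ES_Roofing = max(EF_Excavation=17, EF_Framing=30) = 30; EF_Roofing = 30+6 = 36
Expected project duration μ = 36 days. Critical path: Demolition → Foundation → Framing → Roofing.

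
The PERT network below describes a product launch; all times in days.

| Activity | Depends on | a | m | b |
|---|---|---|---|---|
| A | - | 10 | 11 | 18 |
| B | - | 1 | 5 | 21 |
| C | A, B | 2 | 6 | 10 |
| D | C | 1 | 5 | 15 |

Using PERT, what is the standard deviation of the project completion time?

3.00 days

te_A = (10 + 4·11 + 18)/6 = 72/6 = 12; σ²_A = ((18−10)/6)² = 1.778
te_B = (1 + 4·5 + 21)/6 = 42/6 = 7; σ²_B = ((21−1)/6)² = 11.111
te_C = (2 + 4·6 + 10)/6 = 36/6 = 6; σ²_C = ((10−2)/6)² = 1.778
te_D = (1 + 4·5 + 15)/6 = 36/6 = 6; σ²_D = ((15−1)/6)² = 5.444

Forward pass:
ES_A = 0; EF_A = 12
ES_B = 0; EF_B = 7
ES_C = max(EF_A=12, EF_B=7) = 12; EF_C = 12+6 = 18
ES_D = 18; EF_D = 18+6 = 24
Expected project duration μ = 24 days. Critical path: A → C → D.

Variance along critical path = 1.778 + 1.778 + 5.444 = 9.000
σ = √9.000 = 3.000 days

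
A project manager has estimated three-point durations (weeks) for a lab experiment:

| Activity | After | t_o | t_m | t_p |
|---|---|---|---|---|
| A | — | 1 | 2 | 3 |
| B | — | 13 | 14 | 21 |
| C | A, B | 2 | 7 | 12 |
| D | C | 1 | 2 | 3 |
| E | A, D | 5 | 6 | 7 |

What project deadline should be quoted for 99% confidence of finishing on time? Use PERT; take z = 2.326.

te_A = (1 + 4·2 + 3)/6 = 12/6 = 2; σ²_A = ((3−1)/6)² = 0.111
te_B = (13 + 4·14 + 21)/6 = 90/6 = 15; σ²_B = ((21−13)/6)² = 1.778
te_C = (2 + 4·7 + 12)/6 = 42/6 = 7; σ²_C = ((12−2)/6)² = 2.778
te_D = (1 + 4·2 + 3)/6 = 12/6 = 2; σ²_D = ((3−1)/6)² = 0.111
te_E = (5 + 4·6 + 7)/6 = 36/6 = 6; σ²_E = ((7−5)/6)² = 0.111

Forward pass:
ES_A = 0; EF_A = 2
ES_B = 0; EF_B = 15
ES_C = max(EF_A=2, EF_B=15) = 15; EF_C = 15+7 = 22
ES_D = 22; EF_D = 22+2 = 24
ES_E = max(EF_A=2, EF_D=24) = 24; EF_E = 24+6 = 30
Expected project duration μ = 30 weeks. Critical path: B → C → D → E.

Variance along critical path = 1.778 + 2.778 + 0.111 + 0.111 = 4.778; σ = 2.186 weeks.
D = μ + z·σ = 30 + 2.326·2.186 = 35.1 weeks

35.1 weeks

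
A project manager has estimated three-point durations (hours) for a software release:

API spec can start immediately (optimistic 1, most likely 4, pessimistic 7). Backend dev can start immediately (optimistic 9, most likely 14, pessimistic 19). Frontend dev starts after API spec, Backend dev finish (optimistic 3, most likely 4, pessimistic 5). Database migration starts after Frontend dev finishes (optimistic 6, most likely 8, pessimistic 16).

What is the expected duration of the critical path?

te_API spec = (1 + 4·4 + 7)/6 = 24/6 = 4
te_Backend dev = (9 + 4·14 + 19)/6 = 84/6 = 14
te_Frontend dev = (3 + 4·4 + 5)/6 = 24/6 = 4
te_Database migration = (6 + 4·8 + 16)/6 = 54/6 = 9

Forward pass:
ES_API spec = 0; EF_API spec = 4
ES_Backend dev = 0; EF_Backend dev = 14
ES_Frontend dev = max(EF_API spec=4, EF_Backend dev=14) = 14; EF_Frontend dev = 14+4 = 18
ES_Database migration = 18; EF_Database migration = 18+9 = 27
Expected project duration μ = 27 hours. Critical path: Backend dev → Frontend dev → Database migration.

27 hours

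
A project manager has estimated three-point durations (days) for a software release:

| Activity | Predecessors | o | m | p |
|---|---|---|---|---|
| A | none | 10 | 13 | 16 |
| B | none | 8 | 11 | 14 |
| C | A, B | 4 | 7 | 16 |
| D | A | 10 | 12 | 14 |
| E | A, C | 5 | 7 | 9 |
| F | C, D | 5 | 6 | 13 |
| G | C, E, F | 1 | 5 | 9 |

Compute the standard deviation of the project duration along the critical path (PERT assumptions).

2.24 days

te_A = (10 + 4·13 + 16)/6 = 78/6 = 13; σ²_A = ((16−10)/6)² = 1.000
te_B = (8 + 4·11 + 14)/6 = 66/6 = 11; σ²_B = ((14−8)/6)² = 1.000
te_C = (4 + 4·7 + 16)/6 = 48/6 = 8; σ²_C = ((16−4)/6)² = 4.000
te_D = (10 + 4·12 + 14)/6 = 72/6 = 12; σ²_D = ((14−10)/6)² = 0.444
te_E = (5 + 4·7 + 9)/6 = 42/6 = 7; σ²_E = ((9−5)/6)² = 0.444
te_F = (5 + 4·6 + 13)/6 = 42/6 = 7; σ²_F = ((13−5)/6)² = 1.778
te_G = (1 + 4·5 + 9)/6 = 30/6 = 5; σ²_G = ((9−1)/6)² = 1.778

Forward pass:
ES_A = 0; EF_A = 13
ES_B = 0; EF_B = 11
ES_C = max(EF_A=13, EF_B=11) = 13; EF_C = 13+8 = 21
ES_D = 13; EF_D = 13+12 = 25
ES_E = max(EF_A=13, EF_C=21) = 21; EF_E = 21+7 = 28
ES_F = max(EF_C=21, EF_D=25) = 25; EF_F = 25+7 = 32
ES_G = max(EF_C=21, EF_E=28, EF_F=32) = 32; EF_G = 32+5 = 37
Expected project duration μ = 37 days. Critical path: A → D → F → G.

Variance along critical path = 1.000 + 0.444 + 1.778 + 1.778 = 5.000
σ = √5.000 = 2.236 days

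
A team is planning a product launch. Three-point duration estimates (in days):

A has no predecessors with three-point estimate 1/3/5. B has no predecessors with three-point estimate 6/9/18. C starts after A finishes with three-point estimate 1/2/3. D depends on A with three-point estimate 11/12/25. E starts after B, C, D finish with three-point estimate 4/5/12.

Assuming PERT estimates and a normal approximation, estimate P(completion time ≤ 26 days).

0.861

te_A = (1 + 4·3 + 5)/6 = 18/6 = 3; σ²_A = ((5−1)/6)² = 0.444
te_B = (6 + 4·9 + 18)/6 = 60/6 = 10; σ²_B = ((18−6)/6)² = 4.000
te_C = (1 + 4·2 + 3)/6 = 12/6 = 2; σ²_C = ((3−1)/6)² = 0.111
te_D = (11 + 4·12 + 25)/6 = 84/6 = 14; σ²_D = ((25−11)/6)² = 5.444
te_E = (4 + 4·5 + 12)/6 = 36/6 = 6; σ²_E = ((12−4)/6)² = 1.778

Forward pass:
ES_A = 0; EF_A = 3
ES_B = 0; EF_B = 10
ES_C = 3; EF_C = 3+2 = 5
ES_D = 3; EF_D = 3+14 = 17
ES_E = max(EF_B=10, EF_C=5, EF_D=17) = 17; EF_E = 17+6 = 23
Expected project duration μ = 23 days. Critical path: A → D → E.

Variance along critical path = 0.444 + 5.444 + 1.778 = 7.667; σ = √7.667 = 2.769 days.
Z = (26 − 23) / 2.769 = 1.083
P(T ≤ 26) = Φ(1.083) ≈ 0.861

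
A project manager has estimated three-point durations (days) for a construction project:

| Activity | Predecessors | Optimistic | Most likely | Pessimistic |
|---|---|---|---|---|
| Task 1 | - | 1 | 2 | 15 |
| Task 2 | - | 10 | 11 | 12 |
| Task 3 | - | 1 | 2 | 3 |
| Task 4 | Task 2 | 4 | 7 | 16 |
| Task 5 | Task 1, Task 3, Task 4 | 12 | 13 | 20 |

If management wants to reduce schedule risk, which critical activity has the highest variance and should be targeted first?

Task 4

te_Task 1 = (1 + 4·2 + 15)/6 = 24/6 = 4; σ²_Task 1 = ((15−1)/6)² = 5.444
te_Task 2 = (10 + 4·11 + 12)/6 = 66/6 = 11; σ²_Task 2 = ((12−10)/6)² = 0.111
te_Task 3 = (1 + 4·2 + 3)/6 = 12/6 = 2; σ²_Task 3 = ((3−1)/6)² = 0.111
te_Task 4 = (4 + 4·7 + 16)/6 = 48/6 = 8; σ²_Task 4 = ((16−4)/6)² = 4.000
te_Task 5 = (12 + 4·13 + 20)/6 = 84/6 = 14; σ²_Task 5 = ((20−12)/6)² = 1.778

Forward pass:
ES_Task 1 = 0; EF_Task 1 = 4
ES_Task 2 = 0; EF_Task 2 = 11
ES_Task 3 = 0; EF_Task 3 = 2
ES_Task 4 = 11; EF_Task 4 = 11+8 = 19
ES_Task 5 = max(EF_Task 1=4, EF_Task 3=2, EF_Task 4=19) = 19; EF_Task 5 = 19+14 = 33
Expected project duration μ = 33 days. Critical path: Task 2 → Task 4 → Task 5.

Variances on critical path: σ²_Task 2=0.111, σ²_Task 4=4.000, σ²_Task 5=1.778.
Largest is σ²_Task 4 = 4.000.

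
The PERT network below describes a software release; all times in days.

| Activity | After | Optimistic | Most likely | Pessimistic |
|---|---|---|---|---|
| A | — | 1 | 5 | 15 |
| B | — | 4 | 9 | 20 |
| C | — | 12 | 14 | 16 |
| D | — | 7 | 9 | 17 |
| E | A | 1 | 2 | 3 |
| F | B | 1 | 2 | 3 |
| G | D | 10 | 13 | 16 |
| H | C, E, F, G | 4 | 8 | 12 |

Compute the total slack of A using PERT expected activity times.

15 days

te_A = (1 + 4·5 + 15)/6 = 36/6 = 6
te_B = (4 + 4·9 + 20)/6 = 60/6 = 10
te_C = (12 + 4·14 + 16)/6 = 84/6 = 14
te_D = (7 + 4·9 + 17)/6 = 60/6 = 10
te_E = (1 + 4·2 + 3)/6 = 12/6 = 2
te_F = (1 + 4·2 + 3)/6 = 12/6 = 2
te_G = (10 + 4·13 + 16)/6 = 78/6 = 13
te_H = (4 + 4·8 + 12)/6 = 48/6 = 8

Forward pass:
ES_A = 0; EF_A = 6
ES_B = 0; EF_B = 10
ES_C = 0; EF_C = 14
ES_D = 0; EF_D = 10
ES_E = 6; EF_E = 6+2 = 8
ES_F = 10; EF_F = 10+2 = 12
ES_G = 10; EF_G = 10+13 = 23
ES_H = max(EF_C=14, EF_E=8, EF_F=12, EF_G=23) = 23; EF_H = 23+8 = 31
Expected project duration μ = 31 days. Critical path: D → G → H.

Backward pass:
LF_H = 31; LS_H = 31−8 = 23
LF_G = LS_H = 23; LS_G = 23−13 = 10
LF_F = LS_H = 23; LS_F = 23−2 = 21
LF_E = LS_H = 23; LS_E = 23−2 = 21
LF_D = LS_G = 10; LS_D = 10−10 = 0
LF_C = LS_H = 23; LS_C = 23−14 = 9
LF_B = LS_F = 21; LS_B = 21−10 = 11
LF_A = LS_E = 21; LS_A = 21−6 = 15
Slack_A = LS_A − ES_A = 15 − 0 = 15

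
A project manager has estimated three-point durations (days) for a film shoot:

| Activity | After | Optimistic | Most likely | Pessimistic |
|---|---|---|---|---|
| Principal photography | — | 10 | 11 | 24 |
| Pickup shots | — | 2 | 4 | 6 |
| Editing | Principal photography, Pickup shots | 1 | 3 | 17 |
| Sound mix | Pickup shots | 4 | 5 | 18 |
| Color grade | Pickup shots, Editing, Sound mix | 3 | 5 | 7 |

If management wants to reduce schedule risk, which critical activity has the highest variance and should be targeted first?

Editing

te_Principal photography = (10 + 4·11 + 24)/6 = 78/6 = 13; σ²_Principal photography = ((24−10)/6)² = 5.444
te_Pickup shots = (2 + 4·4 + 6)/6 = 24/6 = 4; σ²_Pickup shots = ((6−2)/6)² = 0.444
te_Editing = (1 + 4·3 + 17)/6 = 30/6 = 5; σ²_Editing = ((17−1)/6)² = 7.111
te_Sound mix = (4 + 4·5 + 18)/6 = 42/6 = 7; σ²_Sound mix = ((18−4)/6)² = 5.444
te_Color grade = (3 + 4·5 + 7)/6 = 30/6 = 5; σ²_Color grade = ((7−3)/6)² = 0.444

Forward pass:
ES_Principal photography = 0; EF_Principal photography = 13
ES_Pickup shots = 0; EF_Pickup shots = 4
ES_Editing = max(EF_Principal photography=13, EF_Pickup shots=4) = 13; EF_Editing = 13+5 = 18
ES_Sound mix = 4; EF_Sound mix = 4+7 = 11
ES_Color grade = max(EF_Pickup shots=4, EF_Editing=18, EF_Sound mix=11) = 18; EF_Color grade = 18+5 = 23
Expected project duration μ = 23 days. Critical path: Principal photography → Editing → Color grade.

Variances on critical path: σ²_Principal photography=5.444, σ²_Editing=7.111, σ²_Color grade=0.444.
Largest is σ²_Editing = 7.111.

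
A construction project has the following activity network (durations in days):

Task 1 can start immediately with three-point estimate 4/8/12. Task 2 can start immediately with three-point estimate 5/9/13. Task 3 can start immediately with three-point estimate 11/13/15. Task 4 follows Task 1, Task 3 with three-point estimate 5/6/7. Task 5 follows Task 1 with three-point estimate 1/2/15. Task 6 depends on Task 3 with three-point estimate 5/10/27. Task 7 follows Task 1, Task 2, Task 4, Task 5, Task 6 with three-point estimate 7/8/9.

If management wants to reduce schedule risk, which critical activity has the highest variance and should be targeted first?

Task 6

te_Task 1 = (4 + 4·8 + 12)/6 = 48/6 = 8; σ²_Task 1 = ((12−4)/6)² = 1.778
te_Task 2 = (5 + 4·9 + 13)/6 = 54/6 = 9; σ²_Task 2 = ((13−5)/6)² = 1.778
te_Task 3 = (11 + 4·13 + 15)/6 = 78/6 = 13; σ²_Task 3 = ((15−11)/6)² = 0.444
te_Task 4 = (5 + 4·6 + 7)/6 = 36/6 = 6; σ²_Task 4 = ((7−5)/6)² = 0.111
te_Task 5 = (1 + 4·2 + 15)/6 = 24/6 = 4; σ²_Task 5 = ((15−1)/6)² = 5.444
te_Task 6 = (5 + 4·10 + 27)/6 = 72/6 = 12; σ²_Task 6 = ((27−5)/6)² = 13.444
te_Task 7 = (7 + 4·8 + 9)/6 = 48/6 = 8; σ²_Task 7 = ((9−7)/6)² = 0.111

Forward pass:
ES_Task 1 = 0; EF_Task 1 = 8
ES_Task 2 = 0; EF_Task 2 = 9
ES_Task 3 = 0; EF_Task 3 = 13
ES_Task 4 = max(EF_Task 1=8, EF_Task 3=13) = 13; EF_Task 4 = 13+6 = 19
ES_Task 5 = 8; EF_Task 5 = 8+4 = 12
ES_Task 6 = 13; EF_Task 6 = 13+12 = 25
ES_Task 7 = max(EF_Task 1=8, EF_Task 2=9, EF_Task 4=19, EF_Task 5=12, EF_Task 6=25) = 25; EF_Task 7 = 25+8 = 33
Expected project duration μ = 33 days. Critical path: Task 3 → Task 6 → Task 7.

Variances on critical path: σ²_Task 3=0.444, σ²_Task 6=13.444, σ²_Task 7=0.111.
Largest is σ²_Task 6 = 13.444.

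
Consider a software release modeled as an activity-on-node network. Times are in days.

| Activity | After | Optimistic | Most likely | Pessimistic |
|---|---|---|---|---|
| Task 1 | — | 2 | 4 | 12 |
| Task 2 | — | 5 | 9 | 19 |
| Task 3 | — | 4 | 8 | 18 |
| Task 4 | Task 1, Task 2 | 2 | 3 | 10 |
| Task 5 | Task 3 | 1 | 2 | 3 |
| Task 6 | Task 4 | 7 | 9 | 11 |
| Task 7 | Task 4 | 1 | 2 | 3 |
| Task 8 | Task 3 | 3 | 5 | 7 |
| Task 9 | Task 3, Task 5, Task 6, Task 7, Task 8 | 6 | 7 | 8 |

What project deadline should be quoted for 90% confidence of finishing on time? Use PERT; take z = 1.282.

33.6 days

te_Task 1 = (2 + 4·4 + 12)/6 = 30/6 = 5; σ²_Task 1 = ((12−2)/6)² = 2.778
te_Task 2 = (5 + 4·9 + 19)/6 = 60/6 = 10; σ²_Task 2 = ((19−5)/6)² = 5.444
te_Task 3 = (4 + 4·8 + 18)/6 = 54/6 = 9; σ²_Task 3 = ((18−4)/6)² = 5.444
te_Task 4 = (2 + 4·3 + 10)/6 = 24/6 = 4; σ²_Task 4 = ((10−2)/6)² = 1.778
te_Task 5 = (1 + 4·2 + 3)/6 = 12/6 = 2; σ²_Task 5 = ((3−1)/6)² = 0.111
te_Task 6 = (7 + 4·9 + 11)/6 = 54/6 = 9; σ²_Task 6 = ((11−7)/6)² = 0.444
te_Task 7 = (1 + 4·2 + 3)/6 = 12/6 = 2; σ²_Task 7 = ((3−1)/6)² = 0.111
te_Task 8 = (3 + 4·5 + 7)/6 = 30/6 = 5; σ²_Task 8 = ((7−3)/6)² = 0.444
te_Task 9 = (6 + 4·7 + 8)/6 = 42/6 = 7; σ²_Task 9 = ((8−6)/6)² = 0.111

Forward pass:
ES_Task 1 = 0; EF_Task 1 = 5
ES_Task 2 = 0; EF_Task 2 = 10
ES_Task 3 = 0; EF_Task 3 = 9
ES_Task 4 = max(EF_Task 1=5, EF_Task 2=10) = 10; EF_Task 4 = 10+4 = 14
ES_Task 5 = 9; EF_Task 5 = 9+2 = 11
ES_Task 6 = 14; EF_Task 6 = 14+9 = 23
ES_Task 7 = 14; EF_Task 7 = 14+2 = 16
ES_Task 8 = 9; EF_Task 8 = 9+5 = 14
ES_Task 9 = max(EF_Task 3=9, EF_Task 5=11, EF_Task 6=23, EF_Task 7=16, EF_Task 8=14) = 23; EF_Task 9 = 23+7 = 30
Expected project duration μ = 30 days. Critical path: Task 2 → Task 4 → Task 6 → Task 9.

Variance along critical path = 5.444 + 1.778 + 0.444 + 0.111 = 7.778; σ = 2.789 days.
D = μ + z·σ = 30 + 1.282·2.789 = 33.6 days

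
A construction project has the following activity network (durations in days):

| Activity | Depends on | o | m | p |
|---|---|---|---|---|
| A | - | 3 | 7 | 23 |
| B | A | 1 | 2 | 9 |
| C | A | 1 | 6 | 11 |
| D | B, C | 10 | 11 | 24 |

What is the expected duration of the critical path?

28 days

te_A = (3 + 4·7 + 23)/6 = 54/6 = 9
te_B = (1 + 4·2 + 9)/6 = 18/6 = 3
te_C = (1 + 4·6 + 11)/6 = 36/6 = 6
te_D = (10 + 4·11 + 24)/6 = 78/6 = 13

Forward pass:
ES_A = 0; EF_A = 9
ES_B = 9; EF_B = 9+3 = 12
ES_C = 9; EF_C = 9+6 = 15
ES_D = max(EF_B=12, EF_C=15) = 15; EF_D = 15+13 = 28
Expected project duration μ = 28 days. Critical path: A → C → D.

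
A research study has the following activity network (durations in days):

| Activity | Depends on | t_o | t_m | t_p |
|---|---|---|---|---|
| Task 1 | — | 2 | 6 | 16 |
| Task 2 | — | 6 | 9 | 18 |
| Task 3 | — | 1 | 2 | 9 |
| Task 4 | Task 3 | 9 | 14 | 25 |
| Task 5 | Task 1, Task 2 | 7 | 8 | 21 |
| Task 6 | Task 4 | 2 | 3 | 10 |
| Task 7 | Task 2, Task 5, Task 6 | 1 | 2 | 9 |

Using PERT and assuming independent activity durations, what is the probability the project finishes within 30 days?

te_Task 1 = (2 + 4·6 + 16)/6 = 42/6 = 7; σ²_Task 1 = ((16−2)/6)² = 5.444
te_Task 2 = (6 + 4·9 + 18)/6 = 60/6 = 10; σ²_Task 2 = ((18−6)/6)² = 4.000
te_Task 3 = (1 + 4·2 + 9)/6 = 18/6 = 3; σ²_Task 3 = ((9−1)/6)² = 1.778
te_Task 4 = (9 + 4·14 + 25)/6 = 90/6 = 15; σ²_Task 4 = ((25−9)/6)² = 7.111
te_Task 5 = (7 + 4·8 + 21)/6 = 60/6 = 10; σ²_Task 5 = ((21−7)/6)² = 5.444
te_Task 6 = (2 + 4·3 + 10)/6 = 24/6 = 4; σ²_Task 6 = ((10−2)/6)² = 1.778
te_Task 7 = (1 + 4·2 + 9)/6 = 18/6 = 3; σ²_Task 7 = ((9−1)/6)² = 1.778

Forward pass:
ES_Task 1 = 0; EF_Task 1 = 7
ES_Task 2 = 0; EF_Task 2 = 10
ES_Task 3 = 0; EF_Task 3 = 3
ES_Task 4 = 3; EF_Task 4 = 3+15 = 18
ES_Task 5 = max(EF_Task 1=7, EF_Task 2=10) = 10; EF_Task 5 = 10+10 = 20
ES_Task 6 = 18; EF_Task 6 = 18+4 = 22
ES_Task 7 = max(EF_Task 2=10, EF_Task 5=20, EF_Task 6=22) = 22; EF_Task 7 = 22+3 = 25
Expected project duration μ = 25 days. Critical path: Task 3 → Task 4 → Task 6 → Task 7.

Variance along critical path = 1.778 + 7.111 + 1.778 + 1.778 = 12.444; σ = √12.444 = 3.528 days.
Z = (30 − 25) / 3.528 = 1.417
P(T ≤ 30) = Φ(1.417) ≈ 0.922

0.922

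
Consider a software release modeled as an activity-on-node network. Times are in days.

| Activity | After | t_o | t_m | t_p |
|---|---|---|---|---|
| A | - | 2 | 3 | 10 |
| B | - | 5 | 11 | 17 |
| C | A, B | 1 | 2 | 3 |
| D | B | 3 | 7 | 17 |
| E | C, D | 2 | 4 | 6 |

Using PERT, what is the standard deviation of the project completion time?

3.14 days

te_A = (2 + 4·3 + 10)/6 = 24/6 = 4; σ²_A = ((10−2)/6)² = 1.778
te_B = (5 + 4·11 + 17)/6 = 66/6 = 11; σ²_B = ((17−5)/6)² = 4.000
te_C = (1 + 4·2 + 3)/6 = 12/6 = 2; σ²_C = ((3−1)/6)² = 0.111
te_D = (3 + 4·7 + 17)/6 = 48/6 = 8; σ²_D = ((17−3)/6)² = 5.444
te_E = (2 + 4·4 + 6)/6 = 24/6 = 4; σ²_E = ((6−2)/6)² = 0.444

Forward pass:
ES_A = 0; EF_A = 4
ES_B = 0; EF_B = 11
ES_C = max(EF_A=4, EF_B=11) = 11; EF_C = 11+2 = 13
ES_D = 11; EF_D = 11+8 = 19
ES_E = max(EF_C=13, EF_D=19) = 19; EF_E = 19+4 = 23
Expected project duration μ = 23 days. Critical path: B → D → E.

Variance along critical path = 4.000 + 5.444 + 0.444 = 9.889
σ = √9.889 = 3.145 days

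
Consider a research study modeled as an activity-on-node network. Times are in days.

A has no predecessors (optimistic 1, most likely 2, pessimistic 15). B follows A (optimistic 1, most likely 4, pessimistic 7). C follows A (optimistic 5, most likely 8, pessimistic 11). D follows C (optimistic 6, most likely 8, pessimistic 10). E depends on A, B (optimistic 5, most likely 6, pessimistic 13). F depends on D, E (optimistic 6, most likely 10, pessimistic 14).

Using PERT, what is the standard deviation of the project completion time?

2.94 days

te_A = (1 + 4·2 + 15)/6 = 24/6 = 4; σ²_A = ((15−1)/6)² = 5.444
te_B = (1 + 4·4 + 7)/6 = 24/6 = 4; σ²_B = ((7−1)/6)² = 1.000
te_C = (5 + 4·8 + 11)/6 = 48/6 = 8; σ²_C = ((11−5)/6)² = 1.000
te_D = (6 + 4·8 + 10)/6 = 48/6 = 8; σ²_D = ((10−6)/6)² = 0.444
te_E = (5 + 4·6 + 13)/6 = 42/6 = 7; σ²_E = ((13−5)/6)² = 1.778
te_F = (6 + 4·10 + 14)/6 = 60/6 = 10; σ²_F = ((14−6)/6)² = 1.778

Forward pass:
ES_A = 0; EF_A = 4
ES_B = 4; EF_B = 4+4 = 8
ES_C = 4; EF_C = 4+8 = 12
ES_D = 12; EF_D = 12+8 = 20
ES_E = max(EF_A=4, EF_B=8) = 8; EF_E = 8+7 = 15
ES_F = max(EF_D=20, EF_E=15) = 20; EF_F = 20+10 = 30
Expected project duration μ = 30 days. Critical path: A → C → D → F.

Variance along critical path = 5.444 + 1.000 + 0.444 + 1.778 = 8.667
σ = √8.667 = 2.944 days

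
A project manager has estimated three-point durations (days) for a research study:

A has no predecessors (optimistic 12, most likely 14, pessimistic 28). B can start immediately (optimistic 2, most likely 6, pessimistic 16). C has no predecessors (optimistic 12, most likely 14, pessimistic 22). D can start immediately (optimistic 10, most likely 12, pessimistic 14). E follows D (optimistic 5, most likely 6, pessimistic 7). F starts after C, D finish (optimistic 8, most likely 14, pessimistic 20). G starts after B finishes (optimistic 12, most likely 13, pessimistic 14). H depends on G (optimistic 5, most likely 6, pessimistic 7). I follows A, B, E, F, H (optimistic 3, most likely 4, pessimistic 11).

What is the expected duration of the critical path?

34 days

te_A = (12 + 4·14 + 28)/6 = 96/6 = 16
te_B = (2 + 4·6 + 16)/6 = 42/6 = 7
te_C = (12 + 4·14 + 22)/6 = 90/6 = 15
te_D = (10 + 4·12 + 14)/6 = 72/6 = 12
te_E = (5 + 4·6 + 7)/6 = 36/6 = 6
te_F = (8 + 4·14 + 20)/6 = 84/6 = 14
te_G = (12 + 4·13 + 14)/6 = 78/6 = 13
te_H = (5 + 4·6 + 7)/6 = 36/6 = 6
te_I = (3 + 4·4 + 11)/6 = 30/6 = 5

Forward pass:
ES_A = 0; EF_A = 16
ES_B = 0; EF_B = 7
ES_C = 0; EF_C = 15
ES_D = 0; EF_D = 12
ES_E = 12; EF_E = 12+6 = 18
ES_F = max(EF_C=15, EF_D=12) = 15; EF_F = 15+14 = 29
ES_G = 7; EF_G = 7+13 = 20
ES_H = 20; EF_H = 20+6 = 26
ES_I = max(EF_A=16, EF_B=7, EF_E=18, EF_F=29, EF_H=26) = 29; EF_I = 29+5 = 34
Expected project duration μ = 34 days. Critical path: C → F → I.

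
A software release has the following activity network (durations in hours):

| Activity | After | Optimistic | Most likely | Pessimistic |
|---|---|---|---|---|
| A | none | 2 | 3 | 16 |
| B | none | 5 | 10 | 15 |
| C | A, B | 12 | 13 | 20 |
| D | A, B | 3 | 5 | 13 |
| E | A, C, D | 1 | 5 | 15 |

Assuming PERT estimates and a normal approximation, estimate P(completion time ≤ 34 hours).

0.897

te_A = (2 + 4·3 + 16)/6 = 30/6 = 5; σ²_A = ((16−2)/6)² = 5.444
te_B = (5 + 4·10 + 15)/6 = 60/6 = 10; σ²_B = ((15−5)/6)² = 2.778
te_C = (12 + 4·13 + 20)/6 = 84/6 = 14; σ²_C = ((20−12)/6)² = 1.778
te_D = (3 + 4·5 + 13)/6 = 36/6 = 6; σ²_D = ((13−3)/6)² = 2.778
te_E = (1 + 4·5 + 15)/6 = 36/6 = 6; σ²_E = ((15−1)/6)² = 5.444

Forward pass:
ES_A = 0; EF_A = 5
ES_B = 0; EF_B = 10
ES_C = max(EF_A=5, EF_B=10) = 10; EF_C = 10+14 = 24
ES_D = max(EF_A=5, EF_B=10) = 10; EF_D = 10+6 = 16
ES_E = max(EF_A=5, EF_C=24, EF_D=16) = 24; EF_E = 24+6 = 30
Expected project duration μ = 30 hours. Critical path: B → C → E.

Variance along critical path = 2.778 + 1.778 + 5.444 = 10.000; σ = √10.000 = 3.162 hours.
Z = (34 − 30) / 3.162 = 1.265
P(T ≤ 34) = Φ(1.265) ≈ 0.897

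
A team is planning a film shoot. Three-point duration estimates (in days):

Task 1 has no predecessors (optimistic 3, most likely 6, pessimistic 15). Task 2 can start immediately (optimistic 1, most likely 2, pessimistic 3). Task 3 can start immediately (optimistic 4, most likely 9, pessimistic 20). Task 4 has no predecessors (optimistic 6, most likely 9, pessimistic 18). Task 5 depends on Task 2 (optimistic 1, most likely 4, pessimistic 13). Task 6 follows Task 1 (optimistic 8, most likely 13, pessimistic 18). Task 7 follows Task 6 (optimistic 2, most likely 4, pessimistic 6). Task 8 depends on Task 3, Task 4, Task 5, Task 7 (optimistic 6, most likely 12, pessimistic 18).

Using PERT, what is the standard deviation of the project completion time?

te_Task 1 = (3 + 4·6 + 15)/6 = 42/6 = 7; σ²_Task 1 = ((15−3)/6)² = 4.000
te_Task 2 = (1 + 4·2 + 3)/6 = 12/6 = 2; σ²_Task 2 = ((3−1)/6)² = 0.111
te_Task 3 = (4 + 4·9 + 20)/6 = 60/6 = 10; σ²_Task 3 = ((20−4)/6)² = 7.111
te_Task 4 = (6 + 4·9 + 18)/6 = 60/6 = 10; σ²_Task 4 = ((18−6)/6)² = 4.000
te_Task 5 = (1 + 4·4 + 13)/6 = 30/6 = 5; σ²_Task 5 = ((13−1)/6)² = 4.000
te_Task 6 = (8 + 4·13 + 18)/6 = 78/6 = 13; σ²_Task 6 = ((18−8)/6)² = 2.778
te_Task 7 = (2 + 4·4 + 6)/6 = 24/6 = 4; σ²_Task 7 = ((6−2)/6)² = 0.444
te_Task 8 = (6 + 4·12 + 18)/6 = 72/6 = 12; σ²_Task 8 = ((18−6)/6)² = 4.000

Forward pass:
ES_Task 1 = 0; EF_Task 1 = 7
ES_Task 2 = 0; EF_Task 2 = 2
ES_Task 3 = 0; EF_Task 3 = 10
ES_Task 4 = 0; EF_Task 4 = 10
ES_Task 5 = 2; EF_Task 5 = 2+5 = 7
ES_Task 6 = 7; EF_Task 6 = 7+13 = 20
ES_Task 7 = 20; EF_Task 7 = 20+4 = 24
ES_Task 8 = max(EF_Task 3=10, EF_Task 4=10, EF_Task 5=7, EF_Task 7=24) = 24; EF_Task 8 = 24+12 = 36
Expected project duration μ = 36 days. Critical path: Task 1 → Task 6 → Task 7 → Task 8.

Variance along critical path = 4.000 + 2.778 + 0.444 + 4.000 = 11.222
σ = √11.222 = 3.350 days

3.35 days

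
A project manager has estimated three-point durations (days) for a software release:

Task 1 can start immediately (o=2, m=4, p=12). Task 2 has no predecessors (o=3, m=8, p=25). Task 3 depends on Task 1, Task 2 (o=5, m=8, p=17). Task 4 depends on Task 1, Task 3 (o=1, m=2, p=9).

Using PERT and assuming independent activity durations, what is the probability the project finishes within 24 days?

te_Task 1 = (2 + 4·4 + 12)/6 = 30/6 = 5; σ²_Task 1 = ((12−2)/6)² = 2.778
te_Task 2 = (3 + 4·8 + 25)/6 = 60/6 = 10; σ²_Task 2 = ((25−3)/6)² = 13.444
te_Task 3 = (5 + 4·8 + 17)/6 = 54/6 = 9; σ²_Task 3 = ((17−5)/6)² = 4.000
te_Task 4 = (1 + 4·2 + 9)/6 = 18/6 = 3; σ²_Task 4 = ((9−1)/6)² = 1.778

Forward pass:
ES_Task 1 = 0; EF_Task 1 = 5
ES_Task 2 = 0; EF_Task 2 = 10
ES_Task 3 = max(EF_Task 1=5, EF_Task 2=10) = 10; EF_Task 3 = 10+9 = 19
ES_Task 4 = max(EF_Task 1=5, EF_Task 3=19) = 19; EF_Task 4 = 19+3 = 22
Expected project duration μ = 22 days. Critical path: Task 2 → Task 3 → Task 4.

Variance along critical path = 13.444 + 4.000 + 1.778 = 19.222; σ = √19.222 = 4.384 days.
Z = (24 − 22) / 4.384 = 0.456
P(T ≤ 24) = Φ(0.456) ≈ 0.676

0.676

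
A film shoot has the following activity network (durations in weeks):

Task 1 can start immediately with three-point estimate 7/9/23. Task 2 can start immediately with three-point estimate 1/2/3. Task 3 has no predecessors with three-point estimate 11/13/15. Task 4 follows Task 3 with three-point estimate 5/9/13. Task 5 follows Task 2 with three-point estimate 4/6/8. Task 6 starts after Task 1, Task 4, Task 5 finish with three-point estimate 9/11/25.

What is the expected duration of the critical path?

te_Task 1 = (7 + 4·9 + 23)/6 = 66/6 = 11
te_Task 2 = (1 + 4·2 + 3)/6 = 12/6 = 2
te_Task 3 = (11 + 4·13 + 15)/6 = 78/6 = 13
te_Task 4 = (5 + 4·9 + 13)/6 = 54/6 = 9
te_Task 5 = (4 + 4·6 + 8)/6 = 36/6 = 6
te_Task 6 = (9 + 4·11 + 25)/6 = 78/6 = 13

Forward pass:
ES_Task 1 = 0; EF_Task 1 = 11
ES_Task 2 = 0; EF_Task 2 = 2
ES_Task 3 = 0; EF_Task 3 = 13
ES_Task 4 = 13; EF_Task 4 = 13+9 = 22
ES_Task 5 = 2; EF_Task 5 = 2+6 = 8
ES_Task 6 = max(EF_Task 1=11, EF_Task 4=22, EF_Task 5=8) = 22; EF_Task 6 = 22+13 = 35
Expected project duration μ = 35 weeks. Critical path: Task 3 → Task 4 → Task 6.

35 weeks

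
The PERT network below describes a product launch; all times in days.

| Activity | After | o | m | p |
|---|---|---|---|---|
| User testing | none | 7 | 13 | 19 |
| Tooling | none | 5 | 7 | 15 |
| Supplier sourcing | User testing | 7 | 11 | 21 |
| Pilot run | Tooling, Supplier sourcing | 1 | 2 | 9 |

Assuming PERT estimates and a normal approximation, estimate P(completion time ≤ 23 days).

te_User testing = (7 + 4·13 + 19)/6 = 78/6 = 13; σ²_User testing = ((19−7)/6)² = 4.000
te_Tooling = (5 + 4·7 + 15)/6 = 48/6 = 8; σ²_Tooling = ((15−5)/6)² = 2.778
te_Supplier sourcing = (7 + 4·11 + 21)/6 = 72/6 = 12; σ²_Supplier sourcing = ((21−7)/6)² = 5.444
te_Pilot run = (1 + 4·2 + 9)/6 = 18/6 = 3; σ²_Pilot run = ((9−1)/6)² = 1.778

Forward pass:
ES_User testing = 0; EF_User testing = 13
ES_Tooling = 0; EF_Tooling = 8
ES_Supplier sourcing = 13; EF_Supplier sourcing = 13+12 = 25
ES_Pilot run = max(EF_Tooling=8, EF_Supplier sourcing=25) = 25; EF_Pilot run = 25+3 = 28
Expected project duration μ = 28 days. Critical path: User testing → Supplier sourcing → Pilot run.

Variance along critical path = 4.000 + 5.444 + 1.778 = 11.222; σ = √11.222 = 3.350 days.
Z = (23 − 28) / 3.350 = -1.493
P(T ≤ 23) = Φ(-1.493) ≈ 0.068

0.068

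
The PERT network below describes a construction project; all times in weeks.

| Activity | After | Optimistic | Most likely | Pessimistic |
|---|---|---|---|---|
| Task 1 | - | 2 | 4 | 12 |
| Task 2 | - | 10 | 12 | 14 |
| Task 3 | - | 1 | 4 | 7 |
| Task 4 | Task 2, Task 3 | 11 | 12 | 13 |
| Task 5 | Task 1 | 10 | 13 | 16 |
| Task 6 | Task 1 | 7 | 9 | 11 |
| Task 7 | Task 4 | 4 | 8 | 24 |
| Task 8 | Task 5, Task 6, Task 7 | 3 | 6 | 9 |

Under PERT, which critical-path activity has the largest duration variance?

te_Task 1 = (2 + 4·4 + 12)/6 = 30/6 = 5; σ²_Task 1 = ((12−2)/6)² = 2.778
te_Task 2 = (10 + 4·12 + 14)/6 = 72/6 = 12; σ²_Task 2 = ((14−10)/6)² = 0.444
te_Task 3 = (1 + 4·4 + 7)/6 = 24/6 = 4; σ²_Task 3 = ((7−1)/6)² = 1.000
te_Task 4 = (11 + 4·12 + 13)/6 = 72/6 = 12; σ²_Task 4 = ((13−11)/6)² = 0.111
te_Task 5 = (10 + 4·13 + 16)/6 = 78/6 = 13; σ²_Task 5 = ((16−10)/6)² = 1.000
te_Task 6 = (7 + 4·9 + 11)/6 = 54/6 = 9; σ²_Task 6 = ((11−7)/6)² = 0.444
te_Task 7 = (4 + 4·8 + 24)/6 = 60/6 = 10; σ²_Task 7 = ((24−4)/6)² = 11.111
te_Task 8 = (3 + 4·6 + 9)/6 = 36/6 = 6; σ²_Task 8 = ((9−3)/6)² = 1.000

Forward pass:
ES_Task 1 = 0; EF_Task 1 = 5
ES_Task 2 = 0; EF_Task 2 = 12
ES_Task 3 = 0; EF_Task 3 = 4
ES_Task 4 = max(EF_Task 2=12, EF_Task 3=4) = 12; EF_Task 4 = 12+12 = 24
ES_Task 5 = 5; EF_Task 5 = 5+13 = 18
ES_Task 6 = 5; EF_Task 6 = 5+9 = 14
ES_Task 7 = 24; EF_Task 7 = 24+10 = 34
ES_Task 8 = max(EF_Task 5=18, EF_Task 6=14, EF_Task 7=34) = 34; EF_Task 8 = 34+6 = 40
Expected project duration μ = 40 weeks. Critical path: Task 2 → Task 4 → Task 7 → Task 8.

Variances on critical path: σ²_Task 2=0.444, σ²_Task 4=0.111, σ²_Task 7=11.111, σ²_Task 8=1.000.
Largest is σ²_Task 7 = 11.111.

Task 7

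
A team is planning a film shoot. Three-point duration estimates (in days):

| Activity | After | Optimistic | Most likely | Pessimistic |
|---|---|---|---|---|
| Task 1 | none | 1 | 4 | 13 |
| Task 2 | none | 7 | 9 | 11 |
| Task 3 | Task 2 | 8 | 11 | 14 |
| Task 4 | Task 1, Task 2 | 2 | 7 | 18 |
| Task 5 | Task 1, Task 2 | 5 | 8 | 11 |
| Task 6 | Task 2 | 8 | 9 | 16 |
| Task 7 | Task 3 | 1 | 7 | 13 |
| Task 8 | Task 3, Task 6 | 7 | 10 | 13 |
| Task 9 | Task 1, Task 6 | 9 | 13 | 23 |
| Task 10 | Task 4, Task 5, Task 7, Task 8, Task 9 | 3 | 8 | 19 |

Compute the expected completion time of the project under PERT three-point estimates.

42 days

te_Task 1 = (1 + 4·4 + 13)/6 = 30/6 = 5
te_Task 2 = (7 + 4·9 + 11)/6 = 54/6 = 9
te_Task 3 = (8 + 4·11 + 14)/6 = 66/6 = 11
te_Task 4 = (2 + 4·7 + 18)/6 = 48/6 = 8
te_Task 5 = (5 + 4·8 + 11)/6 = 48/6 = 8
te_Task 6 = (8 + 4·9 + 16)/6 = 60/6 = 10
te_Task 7 = (1 + 4·7 + 13)/6 = 42/6 = 7
te_Task 8 = (7 + 4·10 + 13)/6 = 60/6 = 10
te_Task 9 = (9 + 4·13 + 23)/6 = 84/6 = 14
te_Task 10 = (3 + 4·8 + 19)/6 = 54/6 = 9

Forward pass:
ES_Task 1 = 0; EF_Task 1 = 5
ES_Task 2 = 0; EF_Task 2 = 9
ES_Task 3 = 9; EF_Task 3 = 9+11 = 20
ES_Task 4 = max(EF_Task 1=5, EF_Task 2=9) = 9; EF_Task 4 = 9+8 = 17
ES_Task 5 = max(EF_Task 1=5, EF_Task 2=9) = 9; EF_Task 5 = 9+8 = 17
ES_Task 6 = 9; EF_Task 6 = 9+10 = 19
ES_Task 7 = 20; EF_Task 7 = 20+7 = 27
ES_Task 8 = max(EF_Task 3=20, EF_Task 6=19) = 20; EF_Task 8 = 20+10 = 30
ES_Task 9 = max(EF_Task 1=5, EF_Task 6=19) = 19; EF_Task 9 = 19+14 = 33
ES_Task 10 = max(EF_Task 4=17, EF_Task 5=17, EF_Task 7=27, EF_Task 8=30, EF_Task 9=33) = 33; EF_Task 10 = 33+9 = 42
Expected project duration μ = 42 days. Critical path: Task 2 → Task 6 → Task 9 → Task 10.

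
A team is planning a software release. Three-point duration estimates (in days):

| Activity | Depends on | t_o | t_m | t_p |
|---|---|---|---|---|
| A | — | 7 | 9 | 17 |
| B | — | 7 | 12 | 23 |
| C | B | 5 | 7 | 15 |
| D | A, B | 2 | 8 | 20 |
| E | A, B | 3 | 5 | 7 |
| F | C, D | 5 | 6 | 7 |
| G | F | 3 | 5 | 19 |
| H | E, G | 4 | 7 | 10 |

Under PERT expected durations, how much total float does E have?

17 days

te_A = (7 + 4·9 + 17)/6 = 60/6 = 10
te_B = (7 + 4·12 + 23)/6 = 78/6 = 13
te_C = (5 + 4·7 + 15)/6 = 48/6 = 8
te_D = (2 + 4·8 + 20)/6 = 54/6 = 9
te_E = (3 + 4·5 + 7)/6 = 30/6 = 5
te_F = (5 + 4·6 + 7)/6 = 36/6 = 6
te_G = (3 + 4·5 + 19)/6 = 42/6 = 7
te_H = (4 + 4·7 + 10)/6 = 42/6 = 7

Forward pass:
ES_A = 0; EF_A = 10
ES_B = 0; EF_B = 13
ES_C = 13; EF_C = 13+8 = 21
ES_D = max(EF_A=10, EF_B=13) = 13; EF_D = 13+9 = 22
ES_E = max(EF_A=10, EF_B=13) = 13; EF_E = 13+5 = 18
ES_F = max(EF_C=21, EF_D=22) = 22; EF_F = 22+6 = 28
ES_G = 28; EF_G = 28+7 = 35
ES_H = max(EF_E=18, EF_G=35) = 35; EF_H = 35+7 = 42
Expected project duration μ = 42 days. Critical path: B → D → F → G → H.

Backward pass:
LF_H = 42; LS_H = 42−7 = 35
LF_G = LS_H = 35; LS_G = 35−7 = 28
LF_F = LS_G = 28; LS_F = 28−6 = 22
LF_E = LS_H = 35; LS_E = 35−5 = 30
LF_D = LS_F = 22; LS_D = 22−9 = 13
LF_C = LS_F = 22; LS_C = 22−8 = 14
LF_B = min(LS_C=14, LS_D=13, LS_E=30) = 13; LS_B = 13−13 = 0
LF_A = min(LS_D=13, LS_E=30) = 13; LS_A = 13−10 = 3
Slack_E = LS_E − ES_E = 30 − 13 = 17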